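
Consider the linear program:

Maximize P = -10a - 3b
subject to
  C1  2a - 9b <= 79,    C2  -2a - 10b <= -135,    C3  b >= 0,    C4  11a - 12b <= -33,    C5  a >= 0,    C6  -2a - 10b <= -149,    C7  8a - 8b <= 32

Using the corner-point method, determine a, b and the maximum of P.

The feasible region is unbounded (it extends along (0, 1), (1, 1)), but P strictly decreases along every unbounded feasible direction, so there is no improving ray and the maximum is attained at a vertex.

The optimum lies where a = 0 and -2a - 10b = -149.
Solving simultaneously gives a = 0, b = 149/10.

a = 0, b = 149/10, maximum P = -447/10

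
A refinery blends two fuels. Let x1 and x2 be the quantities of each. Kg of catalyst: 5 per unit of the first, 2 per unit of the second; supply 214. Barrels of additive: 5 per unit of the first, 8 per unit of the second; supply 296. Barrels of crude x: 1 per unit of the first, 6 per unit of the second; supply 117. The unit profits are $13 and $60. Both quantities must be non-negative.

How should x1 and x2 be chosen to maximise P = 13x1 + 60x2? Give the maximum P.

Feasible corners and P = 13x1 + 60x2:
  (0, 0) → P = 0
  (0, 39/2) → P = 1170
  (214/5, 0) → P = 2782/5
  (75/2, 53/4) → P = 2565/2

The optimum lies where 5x1 + 2x2 = 214 and x1 + 6x2 = 117.
Solving simultaneously gives x1 = 75/2, x2 = 53/4.

x1 = 75/2, x2 = 53/4, maximum P = 2565/2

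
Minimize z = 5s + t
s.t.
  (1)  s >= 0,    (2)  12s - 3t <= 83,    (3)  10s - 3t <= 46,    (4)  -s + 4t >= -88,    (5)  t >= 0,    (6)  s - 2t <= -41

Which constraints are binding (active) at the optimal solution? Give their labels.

Feasible corners and z = 5s + t:
  (0, 41/2) → z = 41/2
  (37/2, 139/3) → z = 833/6
  (215/17, 456/17) → z = 1531/17
The feasible region is unbounded (it extends along (0, 1), (1, 4)), but z strictly increases along every unbounded feasible direction, so there is no improving ray and the minimum is attained at a vertex.

The minimum is at (0, 41/2). Substituting into each constraint, equality holds for (1) and (6); the remaining constraints have slack.

(1) and (6)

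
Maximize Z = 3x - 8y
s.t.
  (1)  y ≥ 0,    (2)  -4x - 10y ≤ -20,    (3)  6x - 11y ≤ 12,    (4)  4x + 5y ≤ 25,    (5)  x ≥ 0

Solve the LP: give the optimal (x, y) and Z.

Feasible corners and Z = 3x - 8y:
  (85/26, 9/13) → Z = 111/26
  (0, 2) → Z = -16
  (335/74, 51/37) → Z = 189/74
  (0, 5) → Z = -40

At the optimal vertex, -4x - 10y = -20 and 6x - 11y = 12.
Solving simultaneously gives x = 85/26, y = 9/13.

x = 85/26, y = 9/13, maximum Z = 111/26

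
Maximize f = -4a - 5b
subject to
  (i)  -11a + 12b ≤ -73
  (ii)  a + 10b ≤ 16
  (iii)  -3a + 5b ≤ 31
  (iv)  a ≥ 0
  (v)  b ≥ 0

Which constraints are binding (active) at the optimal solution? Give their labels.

(i) and (v)

Corner points and f = -4a - 5b:
  (461/61, 103/122) → f = -4203/122
  (73/11, 0) → f = -292/11
  (16, 0) → f = -64

The maximum is at (73/11, 0). Substituting into each constraint, equality holds for (i) and (v); the remaining constraints have slack.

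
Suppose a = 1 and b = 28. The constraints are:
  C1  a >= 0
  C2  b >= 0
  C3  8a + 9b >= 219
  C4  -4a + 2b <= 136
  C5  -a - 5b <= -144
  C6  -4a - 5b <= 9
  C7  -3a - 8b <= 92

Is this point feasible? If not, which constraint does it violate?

not feasible — violates C5

Constraint C5: -a - 5b = -141, which is not ≤ -144. All other constraints are satisfied.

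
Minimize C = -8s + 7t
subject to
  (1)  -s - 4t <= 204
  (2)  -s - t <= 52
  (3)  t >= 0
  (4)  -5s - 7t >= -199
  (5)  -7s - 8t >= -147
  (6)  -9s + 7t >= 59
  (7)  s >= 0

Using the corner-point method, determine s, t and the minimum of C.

s = 0, t = 59/7, minimum C = 59

Feasible corners and C = -8s + 7t:
  (557/121, 1736/121) → C = 7696/121
  (0, 147/8) → C = 1029/8
  (0, 59/7) → C = 59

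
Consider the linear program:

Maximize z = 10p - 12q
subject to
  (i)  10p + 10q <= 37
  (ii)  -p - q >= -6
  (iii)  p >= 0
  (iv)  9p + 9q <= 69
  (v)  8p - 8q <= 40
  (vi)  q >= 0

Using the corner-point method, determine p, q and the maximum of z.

Feasible corners and z = 10p - 12q:
  (0, 37/10) → z = -222/5
  (37/10, 0) → z = 37
  (0, 0) → z = 0

p = 37/10, q = 0, maximum z = 37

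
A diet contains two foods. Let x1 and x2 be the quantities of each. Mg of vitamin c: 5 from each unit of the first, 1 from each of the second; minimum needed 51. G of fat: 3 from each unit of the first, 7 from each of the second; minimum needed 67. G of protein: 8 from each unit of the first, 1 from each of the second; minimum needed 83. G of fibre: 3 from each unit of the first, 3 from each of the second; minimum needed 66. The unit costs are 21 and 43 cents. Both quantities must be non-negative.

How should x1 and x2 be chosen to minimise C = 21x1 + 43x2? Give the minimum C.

x1 = 87/4, x2 = 1/4, minimum C = 935/2

Vertices and C = 21x1 + 43x2:
  (0, 83) → C = 3569
  (67/3, 0) → C = 469
  (87/4, 1/4) → C = 935/2
  (61/7, 93/7) → C = 5280/7
The feasible region is unbounded (it extends along (0, 1), (1, 0)), but C strictly increases along every unbounded feasible direction, so there is no improving ray and the minimum is attained at a vertex.

The binding constraints are 3x1 + 7x2 = 67 and 3x1 + 3x2 = 66.
Solving simultaneously gives x1 = 87/4, x2 = 1/4.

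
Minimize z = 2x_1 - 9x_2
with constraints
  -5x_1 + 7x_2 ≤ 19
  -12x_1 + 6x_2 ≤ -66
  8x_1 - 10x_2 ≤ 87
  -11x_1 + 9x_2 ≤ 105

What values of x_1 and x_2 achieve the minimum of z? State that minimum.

x_1 = 799/6, x_2 = 587/6, minimum z = -3685/6

Vertices and z = 2x_1 - 9x_2:
  (32/3, 31/3) → z = -215/3
  (799/6, 587/6) → z = -3685/6
  (23/12, -43/6) → z = 205/3

The optimum lies where -5x_1 + 7x_2 = 19 and 8x_1 - 10x_2 = 87.
Solving simultaneously gives x_1 = 799/6, x_2 = 587/6.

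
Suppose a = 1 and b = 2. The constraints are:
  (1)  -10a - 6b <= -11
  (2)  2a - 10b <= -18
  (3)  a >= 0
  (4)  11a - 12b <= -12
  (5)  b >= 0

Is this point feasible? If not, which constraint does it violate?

feasible

(1): -22 ≤ -11 ✓
(2): -18 ≤ -18 ✓
(3): 1 ≥ 0 ✓
(4): -13 ≤ -12 ✓
(5): 2 ≥ 0 ✓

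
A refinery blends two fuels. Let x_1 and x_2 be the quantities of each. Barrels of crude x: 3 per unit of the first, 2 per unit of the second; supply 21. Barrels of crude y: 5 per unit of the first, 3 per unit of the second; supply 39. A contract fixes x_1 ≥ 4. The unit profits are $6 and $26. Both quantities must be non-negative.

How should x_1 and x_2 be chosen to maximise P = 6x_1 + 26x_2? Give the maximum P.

x_1 = 4, x_2 = 9/2, maximum P = 141

Extreme points and P = 6x_1 + 26x_2:
  (7, 0) → P = 42
  (4, 0) → P = 24
  (4, 9/2) → P = 141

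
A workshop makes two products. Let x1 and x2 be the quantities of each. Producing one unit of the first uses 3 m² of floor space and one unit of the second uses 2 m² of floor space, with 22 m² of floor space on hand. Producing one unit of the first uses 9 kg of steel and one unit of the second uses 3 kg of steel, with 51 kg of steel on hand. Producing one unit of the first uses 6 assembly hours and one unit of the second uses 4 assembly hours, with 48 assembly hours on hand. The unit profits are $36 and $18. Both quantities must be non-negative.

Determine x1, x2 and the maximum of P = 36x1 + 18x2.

Feasible corners and P = 36x1 + 18x2:
  (0, 0) → P = 0
  (0, 11) → P = 198
  (17/3, 0) → P = 204
  (4, 5) → P = 234

x1 = 4, x2 = 5, maximum P = 234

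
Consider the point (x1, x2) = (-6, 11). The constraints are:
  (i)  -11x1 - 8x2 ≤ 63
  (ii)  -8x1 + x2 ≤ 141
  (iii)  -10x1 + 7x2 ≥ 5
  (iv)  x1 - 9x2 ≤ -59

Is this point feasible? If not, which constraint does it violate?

feasible

(i): -22 ≤ 63 ✓
(ii): 59 ≤ 141 ✓
(iii): 137 ≥ 5 ✓
(iv): -105 ≤ -59 ✓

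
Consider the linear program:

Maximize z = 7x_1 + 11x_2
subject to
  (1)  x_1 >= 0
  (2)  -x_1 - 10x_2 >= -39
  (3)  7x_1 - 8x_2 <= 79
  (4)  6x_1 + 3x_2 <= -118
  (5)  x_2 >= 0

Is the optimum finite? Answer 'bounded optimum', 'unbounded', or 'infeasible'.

The boundaries x_1 = 0 and -x_1 - 10x_2 = -39 meet at (0, 39/10), but that point violates 6x_1 + 3x_2 ≤ -118. Every candidate vertex is excluded by some other constraint, so the feasible region is empty.

infeasible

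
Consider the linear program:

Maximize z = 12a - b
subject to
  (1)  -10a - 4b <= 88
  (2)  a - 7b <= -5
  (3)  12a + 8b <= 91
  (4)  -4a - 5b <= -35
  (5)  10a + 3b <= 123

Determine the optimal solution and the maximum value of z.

a = 25/4, b = 2, maximum z = 73

Corner points and z = 12a - b:
  (-267/8, 983/16) → z = -7391/16
  (-290/17, 351/17) → z = -3831/17
  (25/4, 2) → z = 73

The optimum lies where 12a + 8b = 91 and -4a - 5b = -35.
Solving simultaneously gives a = 25/4, b = 2.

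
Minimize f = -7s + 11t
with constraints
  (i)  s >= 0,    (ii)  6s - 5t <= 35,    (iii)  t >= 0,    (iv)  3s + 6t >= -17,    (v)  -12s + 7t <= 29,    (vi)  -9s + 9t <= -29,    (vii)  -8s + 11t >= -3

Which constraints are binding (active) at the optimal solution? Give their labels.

(vi) and (vii)

Extreme points and f = -7s + 11t:
  (170/9, 47/3) → f = 361/9
  (185/13, 131/13) → f = 146/13
  (292/27, 205/27) → f = 211/27

The minimum is at (292/27, 205/27). Substituting into each constraint, equality holds for (vi) and (vii); the remaining constraints have slack.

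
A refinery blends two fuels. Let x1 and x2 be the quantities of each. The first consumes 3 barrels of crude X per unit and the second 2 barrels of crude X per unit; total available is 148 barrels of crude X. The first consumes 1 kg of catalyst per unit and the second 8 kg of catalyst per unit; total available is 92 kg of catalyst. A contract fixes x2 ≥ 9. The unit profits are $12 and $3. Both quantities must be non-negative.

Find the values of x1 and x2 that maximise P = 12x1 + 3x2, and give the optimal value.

x1 = 20, x2 = 9, maximum P = 267

Corner points and P = 12x1 + 3x2:
  (0, 23/2) → P = 69/2
  (0, 9) → P = 27
  (20, 9) → P = 267

At the optimal vertex, x1 + 8x2 = 92 and x2 = 9.
Solving simultaneously gives x1 = 20, x2 = 9.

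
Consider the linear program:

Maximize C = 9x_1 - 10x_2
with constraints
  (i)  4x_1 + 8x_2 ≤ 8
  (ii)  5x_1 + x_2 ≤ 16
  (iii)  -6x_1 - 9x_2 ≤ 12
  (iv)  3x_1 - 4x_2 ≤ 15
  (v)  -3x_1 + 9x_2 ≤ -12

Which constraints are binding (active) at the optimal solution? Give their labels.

(ii) and (iv)

Feasible corners and C = 9x_1 - 10x_2:
  (10/3, -2/3) → C = 110/3
  (14/5, -2/5) → C = 146/5
  (79/23, -27/23) → C = 981/23
  (29/17, -42/17) → C = 681/17
  (0, -4/3) → C = 40/3

The maximum is at (79/23, -27/23). Substituting into each constraint, equality holds for (ii) and (iv); the remaining constraints have slack.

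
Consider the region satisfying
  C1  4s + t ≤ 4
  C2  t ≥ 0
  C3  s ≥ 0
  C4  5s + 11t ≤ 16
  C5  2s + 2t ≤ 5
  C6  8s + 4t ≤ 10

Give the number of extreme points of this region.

5

Intersecting each pair of boundary lines and keeping only the points that satisfy every inequality leaves:
  (1, 0)
  (3/4, 1)
  (0, 0)
  (0, 16/11)
  (23/34, 39/34)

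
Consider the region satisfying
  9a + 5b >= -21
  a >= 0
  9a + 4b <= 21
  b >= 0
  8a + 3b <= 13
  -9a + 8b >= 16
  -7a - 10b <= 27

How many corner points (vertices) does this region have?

The feasible vertices (each the meet of two boundaries and inside every other half-plane) are:
  (0, 13/3)
  (0, 2)
  (8/13, 35/13)

3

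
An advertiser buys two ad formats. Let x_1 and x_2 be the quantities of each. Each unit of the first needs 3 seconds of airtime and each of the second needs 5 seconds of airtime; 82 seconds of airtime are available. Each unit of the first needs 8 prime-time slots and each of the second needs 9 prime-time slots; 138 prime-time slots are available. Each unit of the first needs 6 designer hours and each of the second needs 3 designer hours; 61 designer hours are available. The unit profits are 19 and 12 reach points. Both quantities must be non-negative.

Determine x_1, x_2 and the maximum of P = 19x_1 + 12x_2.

Extreme points and P = 19x_1 + 12x_2:
  (0, 0) → P = 0
  (0, 46/3) → P = 184
  (61/6, 0) → P = 1159/6
  (9/2, 34/3) → P = 443/2

x_1 = 9/2, x_2 = 34/3, maximum P = 443/2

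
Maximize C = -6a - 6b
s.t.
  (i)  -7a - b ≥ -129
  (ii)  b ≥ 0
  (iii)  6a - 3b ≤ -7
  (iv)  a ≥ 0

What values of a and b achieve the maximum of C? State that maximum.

a = 0, b = 7/3, maximum C = -14

Corner points and C = -6a - 6b:
  (380/27, 823/27) → C = -802/3
  (0, 129) → C = -774
  (0, 7/3) → C = -14

The optimum lies where 6a - 3b = -7 and a = 0.
Solving simultaneously gives a = 0, b = 7/3.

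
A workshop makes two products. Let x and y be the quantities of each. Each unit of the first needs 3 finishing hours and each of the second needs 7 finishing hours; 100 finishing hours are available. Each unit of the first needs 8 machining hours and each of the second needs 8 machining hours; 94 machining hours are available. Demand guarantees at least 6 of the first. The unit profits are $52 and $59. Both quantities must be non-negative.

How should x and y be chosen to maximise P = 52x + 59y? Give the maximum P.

Corner points and P = 52x + 59y:
  (47/4, 0) → P = 611
  (6, 0) → P = 312
  (6, 23/4) → P = 2605/4

x = 6, y = 23/4, maximum P = 2605/4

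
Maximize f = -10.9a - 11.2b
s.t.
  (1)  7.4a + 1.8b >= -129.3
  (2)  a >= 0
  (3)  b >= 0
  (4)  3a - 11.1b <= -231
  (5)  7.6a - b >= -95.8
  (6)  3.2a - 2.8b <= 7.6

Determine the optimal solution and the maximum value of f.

Extreme points and f = -10.9a - 11.2b:
  (0, 770/37) → f = -8624/37
  (0, 479/5) → f = -26824/25
  (6093/226, 3175/113) → f = -1375337/2260
The feasible region is unbounded (it extends along (5, 38), (7, 8)), but f strictly decreases along every unbounded feasible direction, so there is no improving ray and the maximum is attained at a vertex.

The optimum lies where a = 0 and 3a - 11.1b = -231.
Solving simultaneously gives a = 0, b = 770/37.

a = 0, b = 770/37, maximum f = -8624/37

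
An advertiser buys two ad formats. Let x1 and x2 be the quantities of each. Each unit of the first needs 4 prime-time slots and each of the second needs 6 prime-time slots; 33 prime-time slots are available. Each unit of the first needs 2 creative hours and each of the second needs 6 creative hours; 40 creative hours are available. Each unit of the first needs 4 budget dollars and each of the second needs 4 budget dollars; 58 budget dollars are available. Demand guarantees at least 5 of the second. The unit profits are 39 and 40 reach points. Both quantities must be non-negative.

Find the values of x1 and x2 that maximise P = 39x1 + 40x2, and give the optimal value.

Corner points and P = 39x1 + 40x2:
  (0, 11/2) → P = 220
  (0, 5) → P = 200
  (3/4, 5) → P = 917/4

The binding constraints are 4x1 + 6x2 = 33 and x2 = 5.
Solving simultaneously gives x1 = 3/4, x2 = 5.

x1 = 3/4, x2 = 5, maximum P = 917/4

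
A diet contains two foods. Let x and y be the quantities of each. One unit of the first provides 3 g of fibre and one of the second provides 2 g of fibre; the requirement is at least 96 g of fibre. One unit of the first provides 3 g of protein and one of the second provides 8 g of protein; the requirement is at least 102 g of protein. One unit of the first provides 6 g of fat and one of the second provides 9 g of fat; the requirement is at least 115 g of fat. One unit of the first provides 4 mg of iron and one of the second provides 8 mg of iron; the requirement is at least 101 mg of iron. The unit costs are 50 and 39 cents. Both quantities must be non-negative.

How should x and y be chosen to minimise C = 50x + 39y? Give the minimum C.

The feasible region is unbounded (it extends along (0, 1), (1, 0)), but C strictly increases along every unbounded feasible direction, so there is no improving ray and the minimum is attained at a vertex.

x = 94/3, y = 1, minimum C = 4817/3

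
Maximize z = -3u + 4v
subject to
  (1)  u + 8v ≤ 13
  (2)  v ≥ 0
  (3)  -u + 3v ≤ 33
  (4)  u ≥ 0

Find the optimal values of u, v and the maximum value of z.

Corner points and z = -3u + 4v:
  (13, 0) → z = -39
  (0, 13/8) → z = 13/2
  (0, 0) → z = 0

The optimum lies where u + 8v = 13 and u = 0.
Solving simultaneously gives u = 0, v = 13/8.

u = 0, v = 13/8, maximum z = 13/2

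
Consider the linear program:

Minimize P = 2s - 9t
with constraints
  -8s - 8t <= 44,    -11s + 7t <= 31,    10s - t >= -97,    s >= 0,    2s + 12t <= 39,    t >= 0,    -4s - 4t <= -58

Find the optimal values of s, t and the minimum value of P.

s = 27/2, t = 1, minimum P = 18

Feasible corners and P = 2s - 9t:
  (39/2, 0) → P = 39
  (27/2, 1) → P = 18
  (29/2, 0) → P = 29

The optimum lies where 2s + 12t = 39 and -4s - 4t = -58.
Solving simultaneously gives s = 27/2, t = 1.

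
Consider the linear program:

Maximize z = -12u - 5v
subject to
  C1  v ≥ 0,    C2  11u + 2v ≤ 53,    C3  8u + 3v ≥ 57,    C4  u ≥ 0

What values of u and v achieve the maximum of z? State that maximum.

The binding constraints are 11u + 2v = 53 and 8u + 3v = 57.
Solving simultaneously gives u = 45/17, v = 203/17.

u = 45/17, v = 203/17, maximum z = -1555/17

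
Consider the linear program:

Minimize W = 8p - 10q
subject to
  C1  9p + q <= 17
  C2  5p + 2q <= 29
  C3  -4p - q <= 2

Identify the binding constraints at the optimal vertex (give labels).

Vertices and W = 8p - 10q:
  (5/13, 176/13) → W = -1720/13
  (19/5, -86/5) → W = 1012/5
  (-11, 42) → W = -508

The minimum is at (-11, 42). Substituting into each constraint, equality holds for C2 and C3; the remaining constraints have slack.

C2 and C3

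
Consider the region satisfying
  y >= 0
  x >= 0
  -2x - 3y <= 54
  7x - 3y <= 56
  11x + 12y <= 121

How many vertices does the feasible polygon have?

The feasible vertices (each the meet of two boundaries and inside every other half-plane) are:
  (0, 0)
  (8, 0)
  (0, 121/12)
  (115/13, 77/39)

4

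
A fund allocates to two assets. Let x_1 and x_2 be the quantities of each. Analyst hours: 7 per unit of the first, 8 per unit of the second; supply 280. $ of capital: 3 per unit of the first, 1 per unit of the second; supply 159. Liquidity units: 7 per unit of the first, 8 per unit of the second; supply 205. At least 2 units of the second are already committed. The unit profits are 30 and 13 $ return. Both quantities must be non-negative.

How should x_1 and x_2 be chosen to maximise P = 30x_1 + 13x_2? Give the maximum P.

Extreme points and P = 30x_1 + 13x_2:
  (0, 205/8) → P = 2665/8
  (0, 2) → P = 26
  (27, 2) → P = 836

The optimum lies where 7x_1 + 8x_2 = 205 and x_2 = 2.
Solving simultaneously gives x_1 = 27, x_2 = 2.

x_1 = 27, x_2 = 2, maximum P = 836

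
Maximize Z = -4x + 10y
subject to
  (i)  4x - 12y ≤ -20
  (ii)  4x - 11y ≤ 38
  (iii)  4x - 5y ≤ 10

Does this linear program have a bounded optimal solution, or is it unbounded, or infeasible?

From the feasible point (55/7, 30/7), moving in the direction (5, 4) keeps every constraint satisfied while Z increases without bound.

unbounded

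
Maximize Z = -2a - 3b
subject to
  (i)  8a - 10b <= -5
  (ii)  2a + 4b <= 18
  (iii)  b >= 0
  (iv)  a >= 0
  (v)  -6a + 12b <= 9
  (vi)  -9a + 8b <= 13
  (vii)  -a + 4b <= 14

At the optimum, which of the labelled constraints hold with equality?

(i) and (iv)

Vertices and Z = -2a - 3b:
  (0, 1/2) → Z = -3/2
  (5/6, 7/6) → Z = -31/6
  (0, 3/4) → Z = -9/4

The maximum is at (0, 1/2). Substituting into each constraint, equality holds for (i) and (iv); the remaining constraints have slack.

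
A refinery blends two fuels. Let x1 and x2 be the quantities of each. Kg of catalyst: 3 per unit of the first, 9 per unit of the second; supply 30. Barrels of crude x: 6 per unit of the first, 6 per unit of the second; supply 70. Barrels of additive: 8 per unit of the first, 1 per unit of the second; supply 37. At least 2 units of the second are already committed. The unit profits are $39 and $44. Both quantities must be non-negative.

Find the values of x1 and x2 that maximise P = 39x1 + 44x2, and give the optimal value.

x1 = 4, x2 = 2, maximum P = 244

Corner points and P = 39x1 + 44x2:
  (0, 10/3) → P = 440/3
  (0, 2) → P = 88
  (4, 2) → P = 244

The binding constraints are 3x1 + 9x2 = 30 and x2 = 2.
Solving simultaneously gives x1 = 4, x2 = 2.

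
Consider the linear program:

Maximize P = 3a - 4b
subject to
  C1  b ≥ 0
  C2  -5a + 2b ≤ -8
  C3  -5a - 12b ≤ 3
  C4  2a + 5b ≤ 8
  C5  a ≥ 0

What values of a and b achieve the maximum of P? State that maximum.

Vertices and P = 3a - 4b:
  (8/5, 0) → P = 24/5
  (4, 0) → P = 12
  (56/29, 24/29) → P = 72/29

a = 4, b = 0, maximum P = 12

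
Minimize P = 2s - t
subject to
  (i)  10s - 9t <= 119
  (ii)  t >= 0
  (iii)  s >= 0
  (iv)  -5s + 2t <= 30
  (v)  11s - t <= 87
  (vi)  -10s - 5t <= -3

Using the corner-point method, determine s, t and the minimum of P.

s = 12, t = 45, minimum P = -21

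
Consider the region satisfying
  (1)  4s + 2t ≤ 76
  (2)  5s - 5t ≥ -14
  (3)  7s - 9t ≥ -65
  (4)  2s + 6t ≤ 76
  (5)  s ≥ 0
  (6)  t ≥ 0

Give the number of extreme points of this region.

5

The feasible vertices (each the meet of two boundaries and inside every other half-plane) are:
  (76/5, 38/5)
  (19, 0)
  (37/5, 51/5)
  (0, 14/5)
  (0, 0)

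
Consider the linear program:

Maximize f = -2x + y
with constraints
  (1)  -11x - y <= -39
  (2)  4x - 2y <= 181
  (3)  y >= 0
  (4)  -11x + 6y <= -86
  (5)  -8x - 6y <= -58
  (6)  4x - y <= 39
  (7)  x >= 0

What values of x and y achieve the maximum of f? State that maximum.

Extreme points and f = -2x + y:
  (86/11, 0) → f = -172/11
  (39/4, 0) → f = -39/2
  (148/13, 85/13) → f = -211/13

x = 86/11, y = 0, maximum f = -172/11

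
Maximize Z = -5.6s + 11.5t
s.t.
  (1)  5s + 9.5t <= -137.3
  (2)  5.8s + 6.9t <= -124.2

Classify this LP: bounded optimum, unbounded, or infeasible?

From the feasible point (-23253/2060, -8767/1030), moving in the direction (-9.5, 5) keeps every constraint satisfied while Z increases without bound.

unbounded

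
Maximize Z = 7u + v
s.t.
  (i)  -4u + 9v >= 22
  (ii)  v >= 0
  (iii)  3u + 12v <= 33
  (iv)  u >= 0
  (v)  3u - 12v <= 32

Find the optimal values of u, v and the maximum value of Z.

The binding constraints are -4u + 9v = 22 and 3u + 12v = 33.
Solving simultaneously gives u = 11/25, v = 66/25.

u = 11/25, v = 66/25, maximum Z = 143/25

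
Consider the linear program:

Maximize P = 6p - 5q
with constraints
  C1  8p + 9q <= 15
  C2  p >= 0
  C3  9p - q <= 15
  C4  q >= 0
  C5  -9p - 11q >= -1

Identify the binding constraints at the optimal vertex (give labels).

Vertices and P = 6p - 5q:
  (0, 0) → P = 0
  (0, 1/11) → P = -5/11
  (1/9, 0) → P = 2/3

The maximum is at (1/9, 0). Substituting into each constraint, equality holds for C4 and C5; the remaining constraints have slack.

C4 and C5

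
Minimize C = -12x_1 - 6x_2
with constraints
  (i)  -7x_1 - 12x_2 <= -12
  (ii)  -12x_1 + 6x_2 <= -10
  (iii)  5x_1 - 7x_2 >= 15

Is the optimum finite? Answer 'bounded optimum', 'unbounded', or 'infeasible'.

unbounded

From the feasible point (264/109, -45/109), moving in the direction (12, -7) keeps every constraint satisfied while C decreases without bound.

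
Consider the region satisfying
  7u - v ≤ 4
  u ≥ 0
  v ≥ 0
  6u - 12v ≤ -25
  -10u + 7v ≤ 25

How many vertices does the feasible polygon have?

Intersecting each pair of boundary lines and keeping only the points that satisfy every inequality leaves:
  (73/78, 199/78)
  (53/39, 215/39)
  (0, 25/12)
  (0, 25/7)

4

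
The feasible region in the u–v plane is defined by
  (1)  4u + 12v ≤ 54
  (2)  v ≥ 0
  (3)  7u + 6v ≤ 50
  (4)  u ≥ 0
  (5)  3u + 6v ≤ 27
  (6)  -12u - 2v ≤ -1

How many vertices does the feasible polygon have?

Intersecting each pair of boundary lines and keeping only the points that satisfy every inequality leaves:
  (0, 9/2)
  (50/7, 0)
  (1/12, 0)
  (23/4, 13/8)
  (0, 1/2)

5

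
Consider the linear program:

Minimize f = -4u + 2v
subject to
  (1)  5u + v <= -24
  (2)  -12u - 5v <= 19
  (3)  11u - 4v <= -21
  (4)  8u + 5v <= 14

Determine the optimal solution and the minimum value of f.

u = -101/13, v = 193/13, minimum f = 790/13

Vertices and f = -4u + 2v:
  (-101/13, 193/13) → f = 790/13
  (-134/17, 262/17) → f = 1060/17
  (-33/4, 16) → f = 65

The binding constraints are 5u + v = -24 and -12u - 5v = 19.
Solving simultaneously gives u = -101/13, v = 193/13.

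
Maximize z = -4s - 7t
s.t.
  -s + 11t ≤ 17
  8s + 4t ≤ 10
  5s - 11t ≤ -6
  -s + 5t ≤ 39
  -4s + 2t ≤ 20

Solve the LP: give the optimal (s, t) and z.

s = -104/17, t = -38/17, maximum z = 682/17

The optimum lies where 5s - 11t = -6 and -4s + 2t = 20.
Solving simultaneously gives s = -104/17, t = -38/17.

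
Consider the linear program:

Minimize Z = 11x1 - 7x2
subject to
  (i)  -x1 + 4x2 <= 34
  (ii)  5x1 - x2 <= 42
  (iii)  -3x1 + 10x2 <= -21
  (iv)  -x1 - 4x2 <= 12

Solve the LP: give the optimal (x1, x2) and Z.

x1 = -18/11, x2 = -57/22, minimum Z = 3/22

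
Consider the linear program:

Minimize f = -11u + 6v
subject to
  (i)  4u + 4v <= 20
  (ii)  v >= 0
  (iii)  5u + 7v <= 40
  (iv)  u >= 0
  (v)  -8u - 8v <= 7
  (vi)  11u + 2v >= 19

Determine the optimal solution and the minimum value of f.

u = 5, v = 0, minimum f = -55

Vertices and f = -11u + 6v:
  (5, 0) → f = -55
  (1, 4) → f = 13
  (19/11, 0) → f = -19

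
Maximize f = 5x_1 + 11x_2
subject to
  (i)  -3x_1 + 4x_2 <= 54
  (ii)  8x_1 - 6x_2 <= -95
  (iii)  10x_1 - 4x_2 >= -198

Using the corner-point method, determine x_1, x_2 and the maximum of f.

Feasible corners and f = 5x_1 + 11x_2:
  (-4, 21/2) → f = 191/2
  (-144/7, -27/14) → f = -1737/14
  (-202/7, -317/14) → f = -5507/14

The binding constraints are -3x_1 + 4x_2 = 54 and 8x_1 - 6x_2 = -95.
Solving simultaneously gives x_1 = -4, x_2 = 21/2.

x_1 = -4, x_2 = 21/2, maximum f = 191/2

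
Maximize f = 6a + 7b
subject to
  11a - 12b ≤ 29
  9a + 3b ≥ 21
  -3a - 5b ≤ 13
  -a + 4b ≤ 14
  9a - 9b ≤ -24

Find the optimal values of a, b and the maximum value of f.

a = 10/9, b = 34/9, maximum f = 298/9

Extreme points and f = 6a + 7b:
  (14/13, 49/13) → f = 427/13
  (13/12, 15/4) → f = 131/4
  (10/9, 34/9) → f = 298/9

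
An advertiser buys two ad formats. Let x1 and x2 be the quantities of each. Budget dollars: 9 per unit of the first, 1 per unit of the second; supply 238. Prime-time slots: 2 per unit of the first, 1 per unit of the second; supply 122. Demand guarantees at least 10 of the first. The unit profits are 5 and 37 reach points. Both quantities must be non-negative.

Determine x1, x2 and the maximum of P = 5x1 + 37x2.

x1 = 10, x2 = 102, maximum P = 3824

Corner points and P = 5x1 + 37x2:
  (238/9, 0) → P = 1190/9
  (10, 0) → P = 50
  (116/7, 622/7) → P = 23594/7
  (10, 102) → P = 3824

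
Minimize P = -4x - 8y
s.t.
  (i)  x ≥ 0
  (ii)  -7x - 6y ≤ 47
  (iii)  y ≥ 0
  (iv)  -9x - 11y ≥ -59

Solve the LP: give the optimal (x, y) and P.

x = 0, y = 59/11, minimum P = -472/11

Corner points and P = -4x - 8y:
  (0, 0) → P = 0
  (0, 59/11) → P = -472/11
  (59/9, 0) → P = -236/9

The binding constraints are x = 0 and -9x - 11y = -59.
Solving simultaneously gives x = 0, y = 59/11.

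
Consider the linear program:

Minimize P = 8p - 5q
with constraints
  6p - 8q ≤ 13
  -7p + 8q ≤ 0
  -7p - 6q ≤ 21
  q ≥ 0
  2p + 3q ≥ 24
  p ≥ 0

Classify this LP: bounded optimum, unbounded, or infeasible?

Extreme points and P = 8p - 5q:
  (231/34, 59/17) → P = 37
  (192/37, 168/37) → P = 696/37
The feasible region has finitely many vertices and no improving ray; the minimum is 696/37 at (192/37, 168/37).

bounded optimum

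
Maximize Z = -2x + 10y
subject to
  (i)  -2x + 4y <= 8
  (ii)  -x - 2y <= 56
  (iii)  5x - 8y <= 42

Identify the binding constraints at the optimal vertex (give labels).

(i) and (iii)

Feasible corners and Z = -2x + 10y:
  (-30, -13) → Z = -70
  (58, 31) → Z = 194
  (-182/9, -161/9) → Z = -1246/9

The maximum is at (58, 31). Substituting into each constraint, equality holds for (i) and (iii); the remaining constraints have slack.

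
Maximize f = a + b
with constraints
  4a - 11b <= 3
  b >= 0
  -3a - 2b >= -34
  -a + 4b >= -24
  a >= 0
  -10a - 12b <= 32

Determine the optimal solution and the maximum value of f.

Corner points and f = a + b:
  (3/4, 0) → f = 3/4
  (380/41, 127/41) → f = 507/41
  (0, 0) → f = 0
  (0, 17) → f = 17

The optimum lies where -3a - 2b = -34 and a = 0.
Solving simultaneously gives a = 0, b = 17.

a = 0, b = 17, maximum f = 17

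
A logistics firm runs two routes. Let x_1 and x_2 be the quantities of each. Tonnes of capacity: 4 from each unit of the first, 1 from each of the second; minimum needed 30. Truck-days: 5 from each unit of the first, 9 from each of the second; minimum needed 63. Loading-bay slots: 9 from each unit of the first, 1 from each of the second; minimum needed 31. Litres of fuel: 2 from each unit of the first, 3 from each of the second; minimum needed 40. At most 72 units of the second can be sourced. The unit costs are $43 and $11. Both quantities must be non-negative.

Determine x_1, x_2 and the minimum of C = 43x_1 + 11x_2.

x_1 = 5, x_2 = 10, minimum C = 325

Corner points and C = 43x_1 + 11x_2:
  (0, 31) → C = 341
  (0, 72) → C = 792
  (20, 0) → C = 860
  (1/5, 146/5) → C = 1649/5
  (5, 10) → C = 325
The feasible region is unbounded (it extends along (1, 0)), but C strictly increases along every unbounded feasible direction, so there is no improving ray and the minimum is attained at a vertex.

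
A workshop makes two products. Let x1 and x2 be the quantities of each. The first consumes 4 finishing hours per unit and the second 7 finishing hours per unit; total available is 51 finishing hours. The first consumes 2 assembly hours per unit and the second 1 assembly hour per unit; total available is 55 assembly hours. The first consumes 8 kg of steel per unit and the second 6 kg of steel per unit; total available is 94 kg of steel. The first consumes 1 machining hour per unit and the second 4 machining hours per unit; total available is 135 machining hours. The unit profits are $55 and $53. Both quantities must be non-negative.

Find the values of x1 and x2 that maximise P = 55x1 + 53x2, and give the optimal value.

Vertices and P = 55x1 + 53x2:
  (0, 0) → P = 0
  (0, 51/7) → P = 2703/7
  (47/4, 0) → P = 2585/4
  (11, 1) → P = 658

The optimum lies where 4x1 + 7x2 = 51 and 8x1 + 6x2 = 94.
Solving simultaneously gives x1 = 11, x2 = 1.

x1 = 11, x2 = 1, maximum P = 658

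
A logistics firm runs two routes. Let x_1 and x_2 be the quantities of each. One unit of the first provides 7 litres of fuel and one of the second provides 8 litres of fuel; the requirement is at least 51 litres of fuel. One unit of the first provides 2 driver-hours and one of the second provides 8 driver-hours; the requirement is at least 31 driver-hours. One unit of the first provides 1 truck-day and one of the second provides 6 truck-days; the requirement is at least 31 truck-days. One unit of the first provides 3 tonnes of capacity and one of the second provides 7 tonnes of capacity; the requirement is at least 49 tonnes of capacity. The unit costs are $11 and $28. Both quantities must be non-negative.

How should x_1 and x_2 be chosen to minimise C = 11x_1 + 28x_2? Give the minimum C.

x_1 = 7, x_2 = 4, minimum C = 189

Feasible corners and C = 11x_1 + 28x_2:
  (0, 7) → C = 196
  (31, 0) → C = 341
  (7, 4) → C = 189
The feasible region is unbounded (it extends along (0, 1), (1, 0)), but C strictly increases along every unbounded feasible direction, so there is no improving ray and the minimum is attained at a vertex.

At the optimal vertex, x_1 + 6x_2 = 31 and 3x_1 + 7x_2 = 49.
Solving simultaneously gives x_1 = 7, x_2 = 4.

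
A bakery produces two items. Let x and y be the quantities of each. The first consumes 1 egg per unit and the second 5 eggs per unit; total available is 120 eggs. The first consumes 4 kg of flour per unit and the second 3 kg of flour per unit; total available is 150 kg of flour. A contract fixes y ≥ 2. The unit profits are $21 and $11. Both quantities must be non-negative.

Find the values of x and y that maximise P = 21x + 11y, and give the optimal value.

x = 36, y = 2, maximum P = 778

Vertices and P = 21x + 11y:
  (0, 24) → P = 264
  (0, 2) → P = 22
  (390/17, 330/17) → P = 11820/17
  (36, 2) → P = 778

At the optimal vertex, 4x + 3y = 150 and y = 2.
Solving simultaneously gives x = 36, y = 2.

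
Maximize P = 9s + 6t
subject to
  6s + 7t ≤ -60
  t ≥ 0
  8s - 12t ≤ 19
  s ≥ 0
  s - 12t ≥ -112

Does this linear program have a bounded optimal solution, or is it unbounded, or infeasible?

The boundaries 6s + 7t = -60 and t = 0 meet at (-10, 0), but that point violates s ≥ 0. Every candidate vertex is excluded by some other constraint, so the feasible region is empty.

infeasible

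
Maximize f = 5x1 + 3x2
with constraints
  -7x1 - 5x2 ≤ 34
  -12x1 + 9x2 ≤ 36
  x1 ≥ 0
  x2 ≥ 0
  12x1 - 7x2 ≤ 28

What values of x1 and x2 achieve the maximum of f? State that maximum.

x1 = 21, x2 = 32, maximum f = 201

Extreme points and f = 5x1 + 3x2:
  (0, 4) → f = 12
  (21, 32) → f = 201
  (0, 0) → f = 0
  (7/3, 0) → f = 35/3

The binding constraints are -12x1 + 9x2 = 36 and 12x1 - 7x2 = 28.
Solving simultaneously gives x1 = 21, x2 = 32.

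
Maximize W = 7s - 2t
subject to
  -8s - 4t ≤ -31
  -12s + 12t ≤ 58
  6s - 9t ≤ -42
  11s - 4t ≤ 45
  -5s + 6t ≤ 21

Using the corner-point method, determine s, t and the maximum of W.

Feasible corners and W = 7s - 2t:
  (191/25, 244/25) → W = 849/25
  (7, 28/3) → W = 91/3
  (177/23, 228/23) → W = 783/23

The optimum lies where 11s - 4t = 45 and -5s + 6t = 21.
Solving simultaneously gives s = 177/23, t = 228/23.

s = 177/23, t = 228/23, maximum W = 783/23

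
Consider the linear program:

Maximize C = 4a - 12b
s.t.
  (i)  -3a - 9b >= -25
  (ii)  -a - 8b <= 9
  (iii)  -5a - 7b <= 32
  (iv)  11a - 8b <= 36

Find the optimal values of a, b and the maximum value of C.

a = 9/4, b = -45/32, maximum C = 207/8

Corner points and C = 4a - 12b:
  (-463/24, 221/24) → C = -563/3
  (524/123, 167/123) → C = 92/123
  (-193/33, -13/33) → C = -56/3
  (9/4, -45/32) → C = 207/8

The optimum lies where -a - 8b = 9 and 11a - 8b = 36.
Solving simultaneously gives a = 9/4, b = -45/32.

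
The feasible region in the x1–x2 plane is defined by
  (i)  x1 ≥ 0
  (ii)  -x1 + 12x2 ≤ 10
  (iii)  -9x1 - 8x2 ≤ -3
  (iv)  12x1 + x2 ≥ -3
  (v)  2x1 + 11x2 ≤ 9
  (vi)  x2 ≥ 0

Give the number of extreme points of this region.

4

Intersecting each pair of boundary lines and keeping only the points that satisfy every inequality leaves:
  (0, 3/8)
  (0, 9/11)
  (1/3, 0)
  (9/2, 0)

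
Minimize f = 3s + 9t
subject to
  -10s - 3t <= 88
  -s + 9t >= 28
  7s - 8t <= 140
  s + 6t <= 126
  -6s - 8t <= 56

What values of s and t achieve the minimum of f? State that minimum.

s = -292/31, t = 64/31, minimum f = -300/31

Vertices and f = 3s + 9t:
  (-292/31, 64/31) → f = -300/31
  (-302/19, 1348/57) → f = 3138/19
  (1484/55, 336/55) → f = 7476/55
  (924/25, 371/25) → f = 6111/25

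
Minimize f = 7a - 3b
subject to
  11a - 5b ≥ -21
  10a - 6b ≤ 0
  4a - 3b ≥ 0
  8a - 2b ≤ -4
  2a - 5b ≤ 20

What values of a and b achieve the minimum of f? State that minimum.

The optimum lies where 4a - 3b = 0 and 2a - 5b = 20.
Solving simultaneously gives a = -30/7, b = -40/7.

a = -30/7, b = -40/7, minimum f = -90/7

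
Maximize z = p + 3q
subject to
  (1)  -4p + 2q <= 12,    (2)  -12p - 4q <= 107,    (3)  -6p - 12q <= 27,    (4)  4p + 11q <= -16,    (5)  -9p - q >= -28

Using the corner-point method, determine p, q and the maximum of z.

p = -41/13, q = -4/13, maximum z = -53/13

Vertices and z = p + 3q:
  (-33/10, -3/5) → z = -51/10
  (-41/13, -4/13) → z = -53/13
  (121/34, -137/34) → z = -145/17
  (324/95, -256/95) → z = -444/95

The binding constraints are -4p + 2q = 12 and 4p + 11q = -16.
Solving simultaneously gives p = -41/13, q = -4/13.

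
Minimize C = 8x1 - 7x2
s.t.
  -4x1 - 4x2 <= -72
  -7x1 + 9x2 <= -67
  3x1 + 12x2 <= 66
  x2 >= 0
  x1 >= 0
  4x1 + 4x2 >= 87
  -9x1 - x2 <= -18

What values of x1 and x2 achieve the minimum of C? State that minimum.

At the optimal vertex, 3x1 + 12x2 = 66 and 4x1 + 4x2 = 87.
Solving simultaneously gives x1 = 65/3, x2 = 1/12.

x1 = 65/3, x2 = 1/12, minimum C = 691/4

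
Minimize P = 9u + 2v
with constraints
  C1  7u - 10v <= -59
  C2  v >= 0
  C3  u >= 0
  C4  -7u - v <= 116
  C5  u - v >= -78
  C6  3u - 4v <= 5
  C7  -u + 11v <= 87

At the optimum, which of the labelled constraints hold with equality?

C1 and C3

Feasible corners and P = 9u + 2v:
  (0, 59/10) → P = 59/5
  (221/67, 550/67) → P = 3089/67
  (0, 87/11) → P = 174/11

The minimum is at (0, 59/10). Substituting into each constraint, equality holds for C1 and C3; the remaining constraints have slack.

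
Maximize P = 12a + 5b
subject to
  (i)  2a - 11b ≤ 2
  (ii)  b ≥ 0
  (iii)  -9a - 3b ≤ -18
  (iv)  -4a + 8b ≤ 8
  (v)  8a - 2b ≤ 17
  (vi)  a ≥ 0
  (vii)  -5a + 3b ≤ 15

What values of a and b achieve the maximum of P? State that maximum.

Vertices and P = 12a + 5b:
  (68/35, 6/35) → P = 846/35
  (61/28, 3/14) → P = 381/14
  (10/7, 12/7) → P = 180/7
  (19/7, 33/14) → P = 621/14

At the optimal vertex, -4a + 8b = 8 and 8a - 2b = 17.
Solving simultaneously gives a = 19/7, b = 33/14.

a = 19/7, b = 33/14, maximum P = 621/14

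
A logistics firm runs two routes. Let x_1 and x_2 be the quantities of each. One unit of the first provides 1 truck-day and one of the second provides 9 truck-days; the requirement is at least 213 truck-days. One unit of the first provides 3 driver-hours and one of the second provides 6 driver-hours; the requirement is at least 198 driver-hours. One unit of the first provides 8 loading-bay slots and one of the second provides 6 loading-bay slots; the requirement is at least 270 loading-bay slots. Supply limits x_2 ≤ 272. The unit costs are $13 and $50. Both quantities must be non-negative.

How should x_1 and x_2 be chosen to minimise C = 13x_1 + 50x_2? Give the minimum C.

Feasible corners and C = 13x_1 + 50x_2:
  (0, 45) → C = 2250
  (0, 272) → C = 13600
  (213, 0) → C = 2769
  (24, 21) → C = 1362
  (72/5, 129/5) → C = 7386/5
The feasible region is unbounded (it extends along (1, 0)), but C strictly increases along every unbounded feasible direction, so there is no improving ray and the minimum is attained at a vertex.

x_1 = 24, x_2 = 21, minimum C = 1362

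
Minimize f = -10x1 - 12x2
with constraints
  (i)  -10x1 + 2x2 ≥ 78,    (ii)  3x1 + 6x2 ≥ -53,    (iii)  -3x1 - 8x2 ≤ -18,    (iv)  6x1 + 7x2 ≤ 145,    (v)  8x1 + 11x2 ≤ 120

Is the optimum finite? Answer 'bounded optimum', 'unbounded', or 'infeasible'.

Corner points and f = -10x1 - 12x2:
  (-294/43, 207/43) → f = 456/43
  (-103/21, 304/21) → f = -374/3
  (-266/3, 71/2) → f = 1382/3
The feasible region has finitely many vertices and no improving ray; the minimum is -374/3 at (-103/21, 304/21).

bounded optimum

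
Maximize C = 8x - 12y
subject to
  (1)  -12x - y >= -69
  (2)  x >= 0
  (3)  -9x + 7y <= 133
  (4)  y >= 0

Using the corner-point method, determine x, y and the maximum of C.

x = 23/4, y = 0, maximum C = 46

Feasible corners and C = 8x - 12y:
  (350/93, 739/31) → C = -23804/93
  (23/4, 0) → C = 46
  (0, 19) → C = -228
  (0, 0) → C = 0

The optimum lies where -12x - y = -69 and y = 0.
Solving simultaneously gives x = 23/4, y = 0.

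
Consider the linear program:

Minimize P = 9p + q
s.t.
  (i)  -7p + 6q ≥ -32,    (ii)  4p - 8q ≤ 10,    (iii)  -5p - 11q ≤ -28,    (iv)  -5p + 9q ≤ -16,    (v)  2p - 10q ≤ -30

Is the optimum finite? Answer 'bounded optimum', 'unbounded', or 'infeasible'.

infeasible

The boundaries -7p + 6q = -32 and 2p - 10q = -30 meet at (250/29, 137/29), but that point violates -5p + 9q ≤ -16. Every candidate vertex is excluded by some other constraint, so the feasible region is empty.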